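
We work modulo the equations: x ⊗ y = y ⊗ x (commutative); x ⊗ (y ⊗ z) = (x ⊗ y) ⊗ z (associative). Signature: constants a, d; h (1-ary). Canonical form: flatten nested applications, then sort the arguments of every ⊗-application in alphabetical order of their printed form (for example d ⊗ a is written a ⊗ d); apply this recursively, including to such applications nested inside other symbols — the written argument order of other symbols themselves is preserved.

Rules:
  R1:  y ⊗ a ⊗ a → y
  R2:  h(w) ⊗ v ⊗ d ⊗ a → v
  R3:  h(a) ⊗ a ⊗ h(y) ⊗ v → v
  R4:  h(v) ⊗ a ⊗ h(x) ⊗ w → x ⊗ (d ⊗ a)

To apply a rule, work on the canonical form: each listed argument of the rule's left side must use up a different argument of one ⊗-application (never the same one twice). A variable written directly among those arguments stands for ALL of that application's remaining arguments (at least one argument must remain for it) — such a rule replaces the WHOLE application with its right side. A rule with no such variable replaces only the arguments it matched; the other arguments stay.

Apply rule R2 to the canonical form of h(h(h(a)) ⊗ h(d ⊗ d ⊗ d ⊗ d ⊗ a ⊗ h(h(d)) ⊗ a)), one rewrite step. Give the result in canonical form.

Answer: h(h(a ⊗ d ⊗ d ⊗ d) ⊗ h(h(a)))

Derivation:
Canonical form:  h(h(a ⊗ a ⊗ d ⊗ d ⊗ d ⊗ d ⊗ h(h(d))) ⊗ h(h(a)))
Apply R2:  consuming a, d, h(h(d));  v := a ⊗ d ⊗ d ⊗ d, w := h(d)
The extension variable absorbs all remaining arguments, so the whole application is rewritten.
New term:  h(h(a ⊗ d ⊗ d ⊗ d) ⊗ h(h(a)))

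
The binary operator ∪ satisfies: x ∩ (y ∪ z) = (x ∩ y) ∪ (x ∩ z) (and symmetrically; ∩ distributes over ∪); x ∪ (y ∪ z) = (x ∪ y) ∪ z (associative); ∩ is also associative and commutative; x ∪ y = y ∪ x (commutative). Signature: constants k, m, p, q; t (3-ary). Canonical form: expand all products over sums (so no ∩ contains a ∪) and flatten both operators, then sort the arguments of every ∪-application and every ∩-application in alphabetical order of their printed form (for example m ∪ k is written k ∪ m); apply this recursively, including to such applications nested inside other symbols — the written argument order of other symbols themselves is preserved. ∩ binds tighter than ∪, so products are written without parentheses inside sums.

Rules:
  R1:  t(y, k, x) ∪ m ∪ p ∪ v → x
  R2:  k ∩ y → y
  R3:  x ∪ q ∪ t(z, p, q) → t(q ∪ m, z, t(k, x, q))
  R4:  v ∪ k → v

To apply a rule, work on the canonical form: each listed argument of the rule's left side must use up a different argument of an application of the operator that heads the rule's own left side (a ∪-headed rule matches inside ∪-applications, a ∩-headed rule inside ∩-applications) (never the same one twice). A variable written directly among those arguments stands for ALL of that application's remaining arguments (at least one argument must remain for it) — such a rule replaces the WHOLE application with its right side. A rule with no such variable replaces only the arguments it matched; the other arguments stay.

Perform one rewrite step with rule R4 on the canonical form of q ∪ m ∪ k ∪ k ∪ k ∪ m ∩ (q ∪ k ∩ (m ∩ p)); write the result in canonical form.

Canonical form:  k ∪ k ∪ k ∪ k ∩ m ∩ m ∩ p ∪ m ∪ m ∩ q ∪ q
Match R4:  consume k;  v := k ∪ k ∪ k ∩ m ∩ m ∩ p ∪ m ∪ m ∩ q ∪ q
The variable takes the whole remainder — replace the entire application.
Result:  k ∪ k ∪ k ∩ m ∩ m ∩ p ∪ m ∪ m ∩ q ∪ q

Answer: k ∪ k ∪ k ∩ m ∩ m ∩ p ∪ m ∪ m ∩ q ∪ q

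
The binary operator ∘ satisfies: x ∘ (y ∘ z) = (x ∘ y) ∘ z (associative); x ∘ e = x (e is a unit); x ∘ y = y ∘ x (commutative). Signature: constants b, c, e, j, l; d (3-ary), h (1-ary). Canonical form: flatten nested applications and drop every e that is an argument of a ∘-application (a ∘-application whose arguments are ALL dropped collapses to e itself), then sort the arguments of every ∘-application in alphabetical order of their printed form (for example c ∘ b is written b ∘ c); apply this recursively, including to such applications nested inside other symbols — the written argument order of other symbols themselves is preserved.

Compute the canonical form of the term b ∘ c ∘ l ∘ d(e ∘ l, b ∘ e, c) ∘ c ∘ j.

Inside:  d(e ∘ l, b ∘ e, c)  →  d(l, b, c)
Sort:  b ∘ c ∘ c ∘ d(l, b, c) ∘ j ∘ l

Answer: b ∘ c ∘ c ∘ d(l, b, c) ∘ j ∘ l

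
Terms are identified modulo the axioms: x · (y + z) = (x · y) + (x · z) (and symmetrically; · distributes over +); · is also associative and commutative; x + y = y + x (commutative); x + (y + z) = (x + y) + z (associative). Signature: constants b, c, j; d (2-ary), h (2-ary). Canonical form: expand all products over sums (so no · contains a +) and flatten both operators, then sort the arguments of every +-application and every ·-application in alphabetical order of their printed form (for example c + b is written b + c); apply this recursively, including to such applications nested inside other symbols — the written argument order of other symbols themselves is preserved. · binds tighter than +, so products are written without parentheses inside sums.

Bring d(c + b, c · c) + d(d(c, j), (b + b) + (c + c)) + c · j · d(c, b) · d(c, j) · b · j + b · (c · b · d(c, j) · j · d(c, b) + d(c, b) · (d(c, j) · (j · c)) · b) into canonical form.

Distribute:  d(b + c, c · c) + d(d(c, j), b + b + c + c) + b · c · d(c, b) · d(c, j) · j · j + b · b · c · d(c, b) · d(c, j) · j + b · b · c · d(c, b) · d(c, j) · j
Order the arguments:  b · b · c · d(c, b) · d(c, j) · j + b · b · c · d(c, b) · d(c, j) · j + b · c · d(c, b) · d(c, j) · j · j + d(b + c, c · c) + d(d(c, j), b + b + c + c)

Answer: b · b · c · d(c, b) · d(c, j) · j + b · b · c · d(c, b) · d(c, j) · j + b · c · d(c, b) · d(c, j) · j · j + d(b + c, c · c) + d(d(c, j), b + b + c + c)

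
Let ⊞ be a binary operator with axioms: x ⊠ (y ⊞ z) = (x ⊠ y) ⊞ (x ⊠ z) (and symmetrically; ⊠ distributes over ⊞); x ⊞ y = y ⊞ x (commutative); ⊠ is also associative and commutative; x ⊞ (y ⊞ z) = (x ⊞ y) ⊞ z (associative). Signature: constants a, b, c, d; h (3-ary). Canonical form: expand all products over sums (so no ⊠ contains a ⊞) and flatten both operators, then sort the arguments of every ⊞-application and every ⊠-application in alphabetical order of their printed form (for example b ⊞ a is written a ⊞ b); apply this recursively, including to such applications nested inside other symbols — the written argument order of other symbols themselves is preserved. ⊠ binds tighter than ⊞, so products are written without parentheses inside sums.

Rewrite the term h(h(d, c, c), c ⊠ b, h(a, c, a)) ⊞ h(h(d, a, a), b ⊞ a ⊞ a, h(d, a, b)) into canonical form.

Flatten:  h(h(d, c, c), b ⊠ c, h(a, c, a)) ⊞ h(h(d, a, a), a ⊞ a ⊞ b, h(d, a, b))
Order the arguments:  h(h(d, a, a), a ⊞ a ⊞ b, h(d, a, b)) ⊞ h(h(d, c, c), b ⊠ c, h(a, c, a))

Answer: h(h(d, a, a), a ⊞ a ⊞ b, h(d, a, b)) ⊞ h(h(d, c, c), b ⊠ c, h(a, c, a))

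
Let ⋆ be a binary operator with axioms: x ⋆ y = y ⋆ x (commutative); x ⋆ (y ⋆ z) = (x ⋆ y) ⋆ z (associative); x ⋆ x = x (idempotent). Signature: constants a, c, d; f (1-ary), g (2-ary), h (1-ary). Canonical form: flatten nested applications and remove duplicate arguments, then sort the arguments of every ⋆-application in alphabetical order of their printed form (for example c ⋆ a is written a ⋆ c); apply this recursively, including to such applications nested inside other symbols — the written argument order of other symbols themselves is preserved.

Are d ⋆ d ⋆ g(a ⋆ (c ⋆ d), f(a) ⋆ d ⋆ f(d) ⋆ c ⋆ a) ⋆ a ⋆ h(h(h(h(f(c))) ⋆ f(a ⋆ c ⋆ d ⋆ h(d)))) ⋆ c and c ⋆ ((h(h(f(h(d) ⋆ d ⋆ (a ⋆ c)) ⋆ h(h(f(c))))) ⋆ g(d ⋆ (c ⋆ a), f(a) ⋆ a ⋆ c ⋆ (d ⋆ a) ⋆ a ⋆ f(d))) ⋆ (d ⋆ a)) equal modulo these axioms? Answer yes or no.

Left:  d ⋆ d ⋆ g(a ⋆ (c ⋆ d), f(a) ⋆ d ⋆ f(d) ⋆ c ⋆ a) ⋆ a ⋆ h(h(h(h(f(c))) ⋆ f(a ⋆ c ⋆ d ⋆ h(d)))) ⋆ c
  Simplify inside:  g(a ⋆ (c ⋆ d), f(a) ⋆ d ⋆ f(d) ⋆ c ⋆ a)  →  g(a ⋆ c ⋆ d, a ⋆ c ⋆ d ⋆ f(a) ⋆ f(d))
  Canonicalize subterm:  h(h(h(h(f(c))) ⋆ f(a ⋆ c ⋆ d ⋆ h(d))))  →  h(h(f(a ⋆ c ⋆ d ⋆ h(d)) ⋆ h(h(f(c)))))
  Deduplicate:  drop duplicate d
  Sort arguments:  a ⋆ c ⋆ d ⋆ g(a ⋆ c ⋆ d, a ⋆ c ⋆ d ⋆ f(a) ⋆ f(d)) ⋆ h(h(f(a ⋆ c ⋆ d ⋆ h(d)) ⋆ h(h(f(c)))))
Right:  c ⋆ ((h(h(f(h(d) ⋆ d ⋆ (a ⋆ c)) ⋆ h(h(f(c))))) ⋆ g(d ⋆ (c ⋆ a), f(a) ⋆ a ⋆ c ⋆ (d ⋆ a) ⋆ a ⋆ f(d))) ⋆ (d ⋆ a))
  Merge nested applications:  c ⋆ h(h(f(h(d) ⋆ d ⋆ (a ⋆ c)) ⋆ h(h(f(c))))) ⋆ g(d ⋆ (c ⋆ a), f(a) ⋆ a ⋆ c ⋆ (d ⋆ a) ⋆ a ⋆ f(d)) ⋆ d ⋆ a
  Simplify inside:  h(h(f(h(d) ⋆ d ⋆ (a ⋆ c)) ⋆ h(h(f(c)))))  →  h(h(f(a ⋆ c ⋆ d ⋆ h(d)) ⋆ h(h(f(c)))))
  Inside:  g(d ⋆ (c ⋆ a), f(a) ⋆ a ⋆ c ⋆ (d ⋆ a) ⋆ a ⋆ f(d))  →  g(a ⋆ c ⋆ d, a ⋆ c ⋆ d ⋆ f(a) ⋆ f(d))
  Sort arguments:  a ⋆ c ⋆ d ⋆ g(a ⋆ c ⋆ d, a ⋆ c ⋆ d ⋆ f(a) ⋆ f(d)) ⋆ h(h(f(a ⋆ c ⋆ d ⋆ h(d)) ⋆ h(h(f(c)))))

Answer: yes — both canonical forms are a ⋆ c ⋆ d ⋆ g(a ⋆ c ⋆ d, a ⋆ c ⋆ d ⋆ f(a) ⋆ f(d)) ⋆ h(h(f(a ⋆ c ⋆ d ⋆ h(d)) ⋆ h(h(f(c)))))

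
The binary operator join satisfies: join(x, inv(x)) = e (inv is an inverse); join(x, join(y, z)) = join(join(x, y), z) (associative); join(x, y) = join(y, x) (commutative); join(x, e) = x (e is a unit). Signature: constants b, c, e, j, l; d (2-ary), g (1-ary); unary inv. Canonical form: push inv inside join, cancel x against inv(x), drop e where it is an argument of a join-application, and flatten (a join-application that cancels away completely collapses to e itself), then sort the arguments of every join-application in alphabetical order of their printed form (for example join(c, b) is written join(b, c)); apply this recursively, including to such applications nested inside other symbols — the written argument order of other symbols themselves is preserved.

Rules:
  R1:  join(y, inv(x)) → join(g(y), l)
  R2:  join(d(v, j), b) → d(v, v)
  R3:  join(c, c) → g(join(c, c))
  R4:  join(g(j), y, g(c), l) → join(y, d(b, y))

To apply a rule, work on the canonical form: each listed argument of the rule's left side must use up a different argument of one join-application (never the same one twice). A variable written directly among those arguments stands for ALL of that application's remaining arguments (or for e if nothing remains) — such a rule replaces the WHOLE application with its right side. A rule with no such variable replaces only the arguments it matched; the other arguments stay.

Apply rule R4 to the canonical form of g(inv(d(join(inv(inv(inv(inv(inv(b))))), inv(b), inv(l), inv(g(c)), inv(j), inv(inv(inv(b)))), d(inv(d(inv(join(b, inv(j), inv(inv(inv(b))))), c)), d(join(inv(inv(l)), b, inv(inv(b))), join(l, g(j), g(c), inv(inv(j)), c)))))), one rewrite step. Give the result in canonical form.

Answer: g(inv(d(join(inv(b), inv(b), inv(b), inv(g(c)), inv(j), inv(l)), d(inv(d(j, c)), d(join(b, b, l), join(c, d(b, join(c, j)), j))))))

Derivation:
Canonical form:  g(inv(d(join(inv(b), inv(b), inv(b), inv(g(c)), inv(j), inv(l)), d(inv(d(j, c)), d(join(b, b, l), join(c, g(c), g(j), j, l))))))
Match R4:  consume g(c), g(j), l;  y := join(c, j)
The variable takes the whole remainder — replace the entire application.
New term:  g(inv(d(join(inv(b), inv(b), inv(b), inv(g(c)), inv(j), inv(l)), d(inv(d(j, c)), d(join(b, b, l), join(c, d(b, join(c, j)), j))))))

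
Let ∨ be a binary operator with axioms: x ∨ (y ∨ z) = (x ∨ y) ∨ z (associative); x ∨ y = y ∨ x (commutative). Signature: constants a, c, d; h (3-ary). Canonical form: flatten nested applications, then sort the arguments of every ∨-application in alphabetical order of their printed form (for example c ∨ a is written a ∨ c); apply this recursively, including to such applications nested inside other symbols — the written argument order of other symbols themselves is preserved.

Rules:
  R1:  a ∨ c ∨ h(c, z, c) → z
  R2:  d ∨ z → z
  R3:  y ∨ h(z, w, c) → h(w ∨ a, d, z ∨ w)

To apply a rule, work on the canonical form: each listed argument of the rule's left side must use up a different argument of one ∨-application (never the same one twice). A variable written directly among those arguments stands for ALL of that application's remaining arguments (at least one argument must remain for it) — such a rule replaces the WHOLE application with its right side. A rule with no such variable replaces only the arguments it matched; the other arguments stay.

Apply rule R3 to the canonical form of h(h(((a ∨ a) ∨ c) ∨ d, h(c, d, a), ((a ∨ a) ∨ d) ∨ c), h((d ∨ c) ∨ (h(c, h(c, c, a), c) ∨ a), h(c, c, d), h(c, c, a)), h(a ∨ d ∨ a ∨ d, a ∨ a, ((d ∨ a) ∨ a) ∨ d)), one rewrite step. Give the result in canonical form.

Canonical form:  h(h(a ∨ a ∨ c ∨ d, h(c, d, a), a ∨ a ∨ c ∨ d), h(a ∨ c ∨ d ∨ h(c, h(c, c, a), c), h(c, c, d), h(c, c, a)), h(a ∨ a ∨ d ∨ d, a ∨ a, a ∨ a ∨ d ∨ d))
Apply R3:  consuming h(c, h(c, c, a), c);  w := h(c, c, a), y := a ∨ c ∨ d, z := c
The variable takes the whole remainder — replace the entire application.
Giving:  h(h(a ∨ a ∨ c ∨ d, h(c, d, a), a ∨ a ∨ c ∨ d), h(h(a ∨ h(c, c, a), d, c ∨ h(c, c, a)), h(c, c, d), h(c, c, a)), h(a ∨ a ∨ d ∨ d, a ∨ a, a ∨ a ∨ d ∨ d))

Answer: h(h(a ∨ a ∨ c ∨ d, h(c, d, a), a ∨ a ∨ c ∨ d), h(h(a ∨ h(c, c, a), d, c ∨ h(c, c, a)), h(c, c, d), h(c, c, a)), h(a ∨ a ∨ d ∨ d, a ∨ a, a ∨ a ∨ d ∨ d))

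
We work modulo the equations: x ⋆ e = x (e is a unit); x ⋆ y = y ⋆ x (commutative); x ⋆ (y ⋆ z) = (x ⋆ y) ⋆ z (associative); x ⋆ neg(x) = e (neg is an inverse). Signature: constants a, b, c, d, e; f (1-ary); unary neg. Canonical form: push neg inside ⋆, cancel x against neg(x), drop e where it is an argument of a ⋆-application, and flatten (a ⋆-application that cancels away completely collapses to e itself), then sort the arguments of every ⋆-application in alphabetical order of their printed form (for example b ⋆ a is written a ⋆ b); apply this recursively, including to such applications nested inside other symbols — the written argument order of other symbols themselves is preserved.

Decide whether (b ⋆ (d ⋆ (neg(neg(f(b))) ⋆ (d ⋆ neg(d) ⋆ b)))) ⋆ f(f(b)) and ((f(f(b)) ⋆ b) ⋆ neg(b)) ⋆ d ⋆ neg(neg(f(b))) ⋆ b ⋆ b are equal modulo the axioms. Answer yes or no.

Left:  (b ⋆ (d ⋆ (neg(neg(f(b))) ⋆ (d ⋆ neg(d) ⋆ b)))) ⋆ f(f(b))
  Push neg inside:  distribute neg over ⋆ and collapse double neg
  Collect terms:  b ⋆ b ⋆ d ⋆ f(b) ⋆ f(f(b))
Right:  ((f(f(b)) ⋆ b) ⋆ neg(b)) ⋆ d ⋆ neg(neg(f(b))) ⋆ b ⋆ b
  Push neg inside:  distribute neg over ⋆ and collapse double neg
  Collect:  f(f(b)) ⋆ b ⋆ b ⋆ d ⋆ f(b)
  Sort arguments:  b ⋆ b ⋆ d ⋆ f(b) ⋆ f(f(b))

Answer: yes — both canonical forms are b ⋆ b ⋆ d ⋆ f(b) ⋆ f(f(b))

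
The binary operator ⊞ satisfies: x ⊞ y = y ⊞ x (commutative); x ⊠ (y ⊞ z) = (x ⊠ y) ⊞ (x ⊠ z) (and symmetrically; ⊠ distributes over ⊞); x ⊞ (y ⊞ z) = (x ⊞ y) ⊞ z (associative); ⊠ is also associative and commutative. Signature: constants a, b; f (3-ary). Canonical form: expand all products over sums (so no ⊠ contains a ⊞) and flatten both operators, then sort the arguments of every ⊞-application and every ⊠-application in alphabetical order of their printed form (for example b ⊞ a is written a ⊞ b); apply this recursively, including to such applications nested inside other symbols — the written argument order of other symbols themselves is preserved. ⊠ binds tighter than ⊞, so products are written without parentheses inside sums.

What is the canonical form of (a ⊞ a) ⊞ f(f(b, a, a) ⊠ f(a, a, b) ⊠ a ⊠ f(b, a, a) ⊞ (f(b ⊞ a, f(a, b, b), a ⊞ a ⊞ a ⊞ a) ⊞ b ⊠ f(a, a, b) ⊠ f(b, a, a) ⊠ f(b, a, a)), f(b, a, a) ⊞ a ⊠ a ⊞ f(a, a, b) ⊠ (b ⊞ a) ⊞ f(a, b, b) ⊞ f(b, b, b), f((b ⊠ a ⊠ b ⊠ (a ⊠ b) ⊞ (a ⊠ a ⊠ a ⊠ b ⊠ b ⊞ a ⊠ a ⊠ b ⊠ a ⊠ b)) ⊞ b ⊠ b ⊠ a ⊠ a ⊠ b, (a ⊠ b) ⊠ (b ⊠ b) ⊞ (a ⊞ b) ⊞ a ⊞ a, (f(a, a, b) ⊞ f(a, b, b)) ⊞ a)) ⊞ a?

Answer: a ⊞ a ⊞ a ⊞ f(a ⊠ f(a, a, b) ⊠ f(b, a, a) ⊠ f(b, a, a) ⊞ b ⊠ f(a, a, b) ⊠ f(b, a, a) ⊠ f(b, a, a) ⊞ f(a ⊞ b, f(a, b, b), a ⊞ a ⊞ a ⊞ a), a ⊠ a ⊞ a ⊠ f(a, a, b) ⊞ b ⊠ f(a, a, b) ⊞ f(a, b, b) ⊞ f(b, a, a) ⊞ f(b, b, b), f(a ⊠ a ⊠ a ⊠ b ⊠ b ⊞ a ⊠ a ⊠ a ⊠ b ⊠ b ⊞ a ⊠ a ⊠ b ⊠ b ⊠ b ⊞ a ⊠ a ⊠ b ⊠ b ⊠ b, a ⊞ a ⊞ a ⊞ a ⊠ b ⊠ b ⊠ b ⊞ b, a ⊞ f(a, a, b) ⊞ f(a, b, b)))

Derivation:
Expand:  a ⊞ a ⊞ f(a ⊠ f(a, a, b) ⊠ f(b, a, a) ⊠ f(b, a, a) ⊞ b ⊠ f(a, a, b) ⊠ f(b, a, a) ⊠ f(b, a, a) ⊞ f(a ⊞ b, f(a, b, b), a ⊞ a ⊞ a ⊞ a), a ⊠ a ⊞ a ⊠ f(a, a, b) ⊞ b ⊠ f(a, a, b) ⊞ f(a, b, b) ⊞ f(b, a, a) ⊞ f(b, b, b), f(a ⊠ a ⊠ a ⊠ b ⊠ b ⊞ a ⊠ a ⊠ a ⊠ b ⊠ b ⊞ a ⊠ a ⊠ b ⊠ b ⊠ b ⊞ a ⊠ a ⊠ b ⊠ b ⊠ b, a ⊞ a ⊞ a ⊞ a ⊠ b ⊠ b ⊠ b ⊞ b, a ⊞ f(a, a, b) ⊞ f(a, b, b))) ⊞ a
Sort:  a ⊞ a ⊞ a ⊞ f(a ⊠ f(a, a, b) ⊠ f(b, a, a) ⊠ f(b, a, a) ⊞ b ⊠ f(a, a, b) ⊠ f(b, a, a) ⊠ f(b, a, a) ⊞ f(a ⊞ b, f(a, b, b), a ⊞ a ⊞ a ⊞ a), a ⊠ a ⊞ a ⊠ f(a, a, b) ⊞ b ⊠ f(a, a, b) ⊞ f(a, b, b) ⊞ f(b, a, a) ⊞ f(b, b, b), f(a ⊠ a ⊠ a ⊠ b ⊠ b ⊞ a ⊠ a ⊠ a ⊠ b ⊠ b ⊞ a ⊠ a ⊠ b ⊠ b ⊠ b ⊞ a ⊠ a ⊠ b ⊠ b ⊠ b, a ⊞ a ⊞ a ⊞ a ⊠ b ⊠ b ⊠ b ⊞ b, a ⊞ f(a, a, b) ⊞ f(a, b, b)))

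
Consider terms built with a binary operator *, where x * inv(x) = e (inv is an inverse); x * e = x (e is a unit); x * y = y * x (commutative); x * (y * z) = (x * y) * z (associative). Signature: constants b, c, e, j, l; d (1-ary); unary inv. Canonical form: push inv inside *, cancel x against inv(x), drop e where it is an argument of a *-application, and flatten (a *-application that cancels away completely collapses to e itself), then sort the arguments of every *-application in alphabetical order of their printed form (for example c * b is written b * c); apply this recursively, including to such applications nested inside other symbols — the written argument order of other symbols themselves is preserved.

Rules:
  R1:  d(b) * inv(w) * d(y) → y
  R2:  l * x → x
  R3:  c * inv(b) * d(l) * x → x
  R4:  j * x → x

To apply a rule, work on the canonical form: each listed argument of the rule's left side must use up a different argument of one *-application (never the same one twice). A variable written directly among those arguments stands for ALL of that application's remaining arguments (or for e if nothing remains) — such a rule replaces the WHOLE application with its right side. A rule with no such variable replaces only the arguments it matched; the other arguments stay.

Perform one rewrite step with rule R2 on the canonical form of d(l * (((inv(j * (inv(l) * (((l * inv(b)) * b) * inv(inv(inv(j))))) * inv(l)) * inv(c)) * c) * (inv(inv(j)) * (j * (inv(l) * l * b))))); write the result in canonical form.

Answer: d(b * j * j * l)

Derivation:
Canonical form:  d(b * j * j * l * l)
Match R2:  consume l;  x := b * j * j * l
The variable takes the whole remainder — replace the entire application.
Giving:  d(b * j * j * l)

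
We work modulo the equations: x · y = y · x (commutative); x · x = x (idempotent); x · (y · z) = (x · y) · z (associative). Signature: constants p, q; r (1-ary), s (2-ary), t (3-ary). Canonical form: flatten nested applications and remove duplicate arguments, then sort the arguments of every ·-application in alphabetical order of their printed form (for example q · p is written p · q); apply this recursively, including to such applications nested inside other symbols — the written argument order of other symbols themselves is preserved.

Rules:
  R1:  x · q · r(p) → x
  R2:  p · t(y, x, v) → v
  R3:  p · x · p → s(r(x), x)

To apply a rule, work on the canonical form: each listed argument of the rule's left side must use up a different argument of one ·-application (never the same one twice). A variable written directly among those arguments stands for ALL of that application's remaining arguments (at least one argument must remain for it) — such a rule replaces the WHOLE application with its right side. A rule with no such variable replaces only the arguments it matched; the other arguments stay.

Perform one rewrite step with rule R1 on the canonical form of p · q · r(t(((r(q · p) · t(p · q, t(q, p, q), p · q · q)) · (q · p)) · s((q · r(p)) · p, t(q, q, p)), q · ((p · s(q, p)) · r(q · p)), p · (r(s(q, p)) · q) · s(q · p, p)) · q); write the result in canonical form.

Canonical form:  p · q · r(q · t(p · q · r(p · q) · s(p · q · r(p), t(q, q, p)) · t(p · q, t(q, p, q), p · q), p · q · r(p · q) · s(q, p), p · q · r(s(q, p)) · s(p · q, p)))
Apply R1:  consuming q, r(p);  x := p
Every leftover argument binds to the variable; the entire application is replaced.
Giving:  p · q · r(q · t(p · q · r(p · q) · s(p, t(q, q, p)) · t(p · q, t(q, p, q), p · q), p · q · r(p · q) · s(q, p), p · q · r(s(q, p)) · s(p · q, p)))

Answer: p · q · r(q · t(p · q · r(p · q) · s(p, t(q, q, p)) · t(p · q, t(q, p, q), p · q), p · q · r(p · q) · s(q, p), p · q · r(s(q, p)) · s(p · q, p)))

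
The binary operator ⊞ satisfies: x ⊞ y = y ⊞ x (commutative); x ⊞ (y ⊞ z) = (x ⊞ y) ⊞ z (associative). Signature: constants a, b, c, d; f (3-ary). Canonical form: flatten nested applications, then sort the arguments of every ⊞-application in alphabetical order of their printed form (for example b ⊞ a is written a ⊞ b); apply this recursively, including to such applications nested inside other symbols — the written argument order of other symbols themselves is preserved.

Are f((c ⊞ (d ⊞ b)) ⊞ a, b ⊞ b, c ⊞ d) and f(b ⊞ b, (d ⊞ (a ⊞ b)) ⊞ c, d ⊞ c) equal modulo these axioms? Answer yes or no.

Answer: no — f(a ⊞ b ⊞ c ⊞ d, b ⊞ b, c ⊞ d) vs f(b ⊞ b, a ⊞ b ⊞ c ⊞ d, c ⊞ d)

Derivation:
Left:  f((c ⊞ (d ⊞ b)) ⊞ a, b ⊞ b, c ⊞ d)
  Work inside:  (c ⊞ (d ⊞ b)) ⊞ a
  Un-nest:  c ⊞ d ⊞ b ⊞ a
  Sort:  a ⊞ b ⊞ c ⊞ d
  Put back:  f(a ⊞ b ⊞ c ⊞ d, b ⊞ b, c ⊞ d)
Right:  f(b ⊞ b, (d ⊞ (a ⊞ b)) ⊞ c, d ⊞ c)
  Focus inside:  (d ⊞ (a ⊞ b)) ⊞ c
  Merge nested applications:  d ⊞ a ⊞ b ⊞ c
  Sort arguments:  a ⊞ b ⊞ c ⊞ d
  Reassemble:  f(b ⊞ b, a ⊞ b ⊞ c ⊞ d, c ⊞ d)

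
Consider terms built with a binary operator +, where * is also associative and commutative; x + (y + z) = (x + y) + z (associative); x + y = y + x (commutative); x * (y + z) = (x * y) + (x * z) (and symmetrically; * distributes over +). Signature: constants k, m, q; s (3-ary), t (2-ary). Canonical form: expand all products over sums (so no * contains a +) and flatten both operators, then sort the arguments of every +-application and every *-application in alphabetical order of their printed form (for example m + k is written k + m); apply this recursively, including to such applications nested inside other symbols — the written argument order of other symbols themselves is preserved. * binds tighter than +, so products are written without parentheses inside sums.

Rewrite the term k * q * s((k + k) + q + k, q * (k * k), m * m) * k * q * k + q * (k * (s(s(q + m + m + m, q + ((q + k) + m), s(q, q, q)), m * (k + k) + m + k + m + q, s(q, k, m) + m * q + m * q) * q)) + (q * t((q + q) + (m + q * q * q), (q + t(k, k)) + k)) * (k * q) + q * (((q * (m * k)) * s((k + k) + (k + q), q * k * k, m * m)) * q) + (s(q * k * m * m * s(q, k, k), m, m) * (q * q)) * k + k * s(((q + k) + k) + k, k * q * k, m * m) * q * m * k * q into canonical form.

Expand products over sums:  k * k * k * q * q * s(k + k + k + q, k * k * q, m * m) + k * q * q * s(s(m + m + m + q, k + m + q + q, s(q, q, q)), k + k * m + k * m + m + m + q, m * q + m * q + s(q, k, m)) + k * q * q * t(m + q + q + q * q * q, k + q + t(k, k)) + k * m * q * q * q * s(k + k + k + q, k * k * q, m * m) + k * q * q * s(k * m * m * q * s(q, k, k), m, m) + k * k * m * q * q * s(k + k + k + q, k * k * q, m * m)
Order the arguments:  k * k * k * q * q * s(k + k + k + q, k * k * q, m * m) + k * k * m * q * q * s(k + k + k + q, k * k * q, m * m) + k * m * q * q * q * s(k + k + k + q, k * k * q, m * m) + k * q * q * s(k * m * m * q * s(q, k, k), m, m) + k * q * q * s(s(m + m + m + q, k + m + q + q, s(q, q, q)), k + k * m + k * m + m + m + q, m * q + m * q + s(q, k, m)) + k * q * q * t(m + q + q + q * q * q, k + q + t(k, k))

Answer: k * k * k * q * q * s(k + k + k + q, k * k * q, m * m) + k * k * m * q * q * s(k + k + k + q, k * k * q, m * m) + k * m * q * q * q * s(k + k + k + q, k * k * q, m * m) + k * q * q * s(k * m * m * q * s(q, k, k), m, m) + k * q * q * s(s(m + m + m + q, k + m + q + q, s(q, q, q)), k + k * m + k * m + m + m + q, m * q + m * q + s(q, k, m)) + k * q * q * t(m + q + q + q * q * q, k + q + t(k, k))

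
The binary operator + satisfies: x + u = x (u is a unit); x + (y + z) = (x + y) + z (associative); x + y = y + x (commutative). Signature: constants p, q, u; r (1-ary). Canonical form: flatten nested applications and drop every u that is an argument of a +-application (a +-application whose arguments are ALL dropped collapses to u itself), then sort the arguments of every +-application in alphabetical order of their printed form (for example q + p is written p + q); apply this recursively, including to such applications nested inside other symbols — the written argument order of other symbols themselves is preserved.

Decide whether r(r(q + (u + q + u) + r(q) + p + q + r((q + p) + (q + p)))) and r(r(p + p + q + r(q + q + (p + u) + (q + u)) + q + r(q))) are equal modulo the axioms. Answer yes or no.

Left:  r(r(q + (u + q + u) + r(q) + p + q + r((q + p) + (q + p))))
  Descend into:  q + (u + q + u) + r(q) + p + q + r((q + p) + (q + p))
  Flatten:  q + u + q + u + r(q) + p + q + r((q + p) + (q + p))
  Simplify inside:  r((q + p) + (q + p))  →  r(p + p + q + q)
  Unit:  drop u (×2)
  Order the arguments:  p + q + q + q + r(p + p + q + q) + r(q)
  Rebuild:  r(r(p + q + q + q + r(p + p + q + q) + r(q)))
Right:  r(r(p + p + q + r(q + q + (p + u) + (q + u)) + q + r(q)))
  Work inside:  p + p + q + r(q + q + (p + u) + (q + u)) + q + r(q)
  Inside:  r(q + q + (p + u) + (q + u))  →  r(p + q + q + q)
  Sort:  p + p + q + q + r(p + q + q + q) + r(q)
  Rebuild:  r(r(p + p + q + q + r(p + q + q + q) + r(q)))

Answer: no — r(r(p + q + q + q + r(p + p + q + q) + r(q))) vs r(r(p + p + q + q + r(p + q + q + q) + r(q)))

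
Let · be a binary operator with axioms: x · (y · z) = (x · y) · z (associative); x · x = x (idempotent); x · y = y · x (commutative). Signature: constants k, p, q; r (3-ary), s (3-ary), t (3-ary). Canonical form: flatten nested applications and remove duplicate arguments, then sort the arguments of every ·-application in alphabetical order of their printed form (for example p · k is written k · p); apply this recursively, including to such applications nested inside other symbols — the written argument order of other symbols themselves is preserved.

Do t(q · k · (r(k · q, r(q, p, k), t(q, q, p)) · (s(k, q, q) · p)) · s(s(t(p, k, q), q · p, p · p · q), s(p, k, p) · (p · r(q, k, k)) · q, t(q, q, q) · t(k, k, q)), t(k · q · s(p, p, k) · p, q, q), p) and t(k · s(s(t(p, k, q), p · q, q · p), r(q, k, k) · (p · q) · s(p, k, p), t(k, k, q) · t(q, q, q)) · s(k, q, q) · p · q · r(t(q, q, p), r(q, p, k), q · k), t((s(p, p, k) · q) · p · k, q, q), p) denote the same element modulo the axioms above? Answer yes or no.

Answer: no — t(k · p · q · r(k · q, r(q, p, k), t(q, q, p)) · s(k, q, q) · s(s(t(p, k, q), p · q, p · q), p · q · r(q, k, k) · s(p, k, p), t(k, k, q) · t(q, q, q)), t(k · p · q · s(p, p, k), q, q), p) vs t(k · p · q · r(t(q, q, p), r(q, p, k), k · q) · s(k, q, q) · s(s(t(p, k, q), p · q, p · q), p · q · r(q, k, k) · s(p, k, p), t(k, k, q) · t(q, q, q)), t(k · p · q · s(p, p, k), q, q), p)

Derivation:
Left:  t(q · k · (r(k · q, r(q, p, k), t(q, q, p)) · (s(k, q, q) · p)) · s(s(t(p, k, q), q · p, p · p · q), s(p, k, p) · (p · r(q, k, k)) · q, t(q, q, q) · t(k, k, q)), t(k · q · s(p, p, k) · p, q, q), p)
  Work inside:  q · k · (r(k · q, r(q, p, k), t(q, q, p)) · (s(k, q, q) · p)) · s(s(t(p, k, q), q · p, p · p · q), s(p, k, p) · (p · r(q, k, k)) · q, t(q, q, q) · t(k, k, q))
  Flatten:  q · k · r(k · q, r(q, p, k), t(q, q, p)) · s(k, q, q) · p · s(s(t(p, k, q), q · p, p · p · q), s(p, k, p) · (p · r(q, k, k)) · q, t(q, q, q) · t(k, k, q))
  Simplify inside:  s(s(t(p, k, q), q · p, p · p · q), s(p, k, p) · (p · r(q, k, k)) · q, t(q, q, q) · t(k, k, q))  →  s(s(t(p, k, q), p · q, p · q), p · q · r(q, k, k) · s(p, k, p), t(k, k, q) · t(q, q, q))
  Order the arguments:  k · p · q · r(k · q, r(q, p, k), t(q, q, p)) · s(k, q, q) · s(s(t(p, k, q), p · q, p · q), p · q · r(q, k, k) · s(p, k, p), t(k, k, q) · t(q, q, q))
  Put back:  t(k · p · q · r(k · q, r(q, p, k), t(q, q, p)) · s(k, q, q) · s(s(t(p, k, q), p · q, p · q), p · q · r(q, k, k) · s(p, k, p), t(k, k, q) · t(q, q, q)), t(k · p · q · s(p, p, k), q, q), p)
Right:  t(k · s(s(t(p, k, q), p · q, q · p), r(q, k, k) · (p · q) · s(p, k, p), t(k, k, q) · t(q, q, q)) · s(k, q, q) · p · q · r(t(q, q, p), r(q, p, k), q · k), t((s(p, p, k) · q) · p · k, q, q), p)
  Descend into:  k · s(s(t(p, k, q), p · q, q · p), r(q, k, k) · (p · q) · s(p, k, p), t(k, k, q) · t(q, q, q)) · s(k, q, q) · p · q · r(t(q, q, p), r(q, p, k), q · k)
  Canonicalize subterm:  s(s(t(p, k, q), p · q, q · p), r(q, k, k) · (p · q) · s(p, k, p), t(k, k, q) · t(q, q, q))  →  s(s(t(p, k, q), p · q, p · q), p · q · r(q, k, k) · s(p, k, p), t(k, k, q) · t(q, q, q))
  Canonicalize subterm:  r(t(q, q, p), r(q, p, k), q · k)  →  r(t(q, q, p), r(q, p, k), k · q)
  Sort:  k · p · q · r(t(q, q, p), r(q, p, k), k · q) · s(k, q, q) · s(s(t(p, k, q), p · q, p · q), p · q · r(q, k, k) · s(p, k, p), t(k, k, q) · t(q, q, q))
  Put back:  t(k · p · q · r(t(q, q, p), r(q, p, k), k · q) · s(k, q, q) · s(s(t(p, k, q), p · q, p · q), p · q · r(q, k, k) · s(p, k, p), t(k, k, q) · t(q, q, q)), t(k · p · q · s(p, p, k), q, q), p)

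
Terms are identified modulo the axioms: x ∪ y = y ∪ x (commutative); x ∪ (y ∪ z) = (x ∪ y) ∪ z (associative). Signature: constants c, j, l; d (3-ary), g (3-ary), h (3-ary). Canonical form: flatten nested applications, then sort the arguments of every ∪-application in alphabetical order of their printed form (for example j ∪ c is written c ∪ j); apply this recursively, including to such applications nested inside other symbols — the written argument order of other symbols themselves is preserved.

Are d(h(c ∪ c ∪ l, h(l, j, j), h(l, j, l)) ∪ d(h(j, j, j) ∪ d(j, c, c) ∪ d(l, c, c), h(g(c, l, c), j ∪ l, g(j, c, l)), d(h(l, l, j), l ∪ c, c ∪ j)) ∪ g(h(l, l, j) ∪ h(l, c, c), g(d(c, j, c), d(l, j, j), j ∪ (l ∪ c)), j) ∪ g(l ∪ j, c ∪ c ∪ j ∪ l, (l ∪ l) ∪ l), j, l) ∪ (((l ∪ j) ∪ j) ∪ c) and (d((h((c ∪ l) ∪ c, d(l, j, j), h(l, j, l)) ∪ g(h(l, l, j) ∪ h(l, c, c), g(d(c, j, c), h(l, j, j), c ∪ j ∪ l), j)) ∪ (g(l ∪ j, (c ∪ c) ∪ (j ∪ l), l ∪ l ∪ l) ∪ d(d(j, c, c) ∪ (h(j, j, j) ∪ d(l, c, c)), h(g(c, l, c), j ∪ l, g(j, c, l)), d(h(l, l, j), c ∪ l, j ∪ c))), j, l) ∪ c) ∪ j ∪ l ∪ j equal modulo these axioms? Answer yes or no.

Left:  d(h(c ∪ c ∪ l, h(l, j, j), h(l, j, l)) ∪ d(h(j, j, j) ∪ d(j, c, c) ∪ d(l, c, c), h(g(c, l, c), j ∪ l, g(j, c, l)), d(h(l, l, j), l ∪ c, c ∪ j)) ∪ g(h(l, l, j) ∪ h(l, c, c), g(d(c, j, c), d(l, j, j), j ∪ (l ∪ c)), j) ∪ g(l ∪ j, c ∪ c ∪ j ∪ l, (l ∪ l) ∪ l), j, l) ∪ (((l ∪ j) ∪ j) ∪ c)
  Un-nest:  d(h(c ∪ c ∪ l, h(l, j, j), h(l, j, l)) ∪ d(h(j, j, j) ∪ d(j, c, c) ∪ d(l, c, c), h(g(c, l, c), j ∪ l, g(j, c, l)), d(h(l, l, j), l ∪ c, c ∪ j)) ∪ g(h(l, l, j) ∪ h(l, c, c), g(d(c, j, c), d(l, j, j), j ∪ (l ∪ c)), j) ∪ g(l ∪ j, c ∪ c ∪ j ∪ l, (l ∪ l) ∪ l), j, l) ∪ l ∪ j ∪ j ∪ c
  Canonicalize subterm:  d(h(c ∪ c ∪ l, h(l, j, j), h(l, j, l)) ∪ d(h(j, j, j) ∪ d(j, c, c) ∪ d(l, c, c), h(g(c, l, c), j ∪ l, g(j, c, l)), d(h(l, l, j), l ∪ c, c ∪ j)) ∪ g(h(l, l, j) ∪ h(l, c, c), g(d(c, j, c), d(l, j, j), j ∪ (l ∪ c)), j) ∪ g(l ∪ j, c ∪ c ∪ j ∪ l, (l ∪ l) ∪ l), j, l)  →  d(d(d(j, c, c) ∪ d(l, c, c) ∪ h(j, j, j), h(g(c, l, c), j ∪ l, g(j, c, l)), d(h(l, l, j), c ∪ l, c ∪ j)) ∪ g(h(l, c, c) ∪ h(l, l, j), g(d(c, j, c), d(l, j, j), c ∪ j ∪ l), j) ∪ g(j ∪ l, c ∪ c ∪ j ∪ l, l ∪ l ∪ l) ∪ h(c ∪ c ∪ l, h(l, j, j), h(l, j, l)), j, l)
  Order the arguments:  c ∪ d(d(d(j, c, c) ∪ d(l, c, c) ∪ h(j, j, j), h(g(c, l, c), j ∪ l, g(j, c, l)), d(h(l, l, j), c ∪ l, c ∪ j)) ∪ g(h(l, c, c) ∪ h(l, l, j), g(d(c, j, c), d(l, j, j), c ∪ j ∪ l), j) ∪ g(j ∪ l, c ∪ c ∪ j ∪ l, l ∪ l ∪ l) ∪ h(c ∪ c ∪ l, h(l, j, j), h(l, j, l)), j, l) ∪ j ∪ j ∪ l
Right:  (d((h((c ∪ l) ∪ c, d(l, j, j), h(l, j, l)) ∪ g(h(l, l, j) ∪ h(l, c, c), g(d(c, j, c), h(l, j, j), c ∪ j ∪ l), j)) ∪ (g(l ∪ j, (c ∪ c) ∪ (j ∪ l), l ∪ l ∪ l) ∪ d(d(j, c, c) ∪ (h(j, j, j) ∪ d(l, c, c)), h(g(c, l, c), j ∪ l, g(j, c, l)), d(h(l, l, j), c ∪ l, j ∪ c))), j, l) ∪ c) ∪ j ∪ l ∪ j
  Un-nest:  d((h((c ∪ l) ∪ c, d(l, j, j), h(l, j, l)) ∪ g(h(l, l, j) ∪ h(l, c, c), g(d(c, j, c), h(l, j, j), c ∪ j ∪ l), j)) ∪ (g(l ∪ j, (c ∪ c) ∪ (j ∪ l), l ∪ l ∪ l) ∪ d(d(j, c, c) ∪ (h(j, j, j) ∪ d(l, c, c)), h(g(c, l, c), j ∪ l, g(j, c, l)), d(h(l, l, j), c ∪ l, j ∪ c))), j, l) ∪ c ∪ j ∪ l ∪ j
  Canonicalize subterm:  d((h((c ∪ l) ∪ c, d(l, j, j), h(l, j, l)) ∪ g(h(l, l, j) ∪ h(l, c, c), g(d(c, j, c), h(l, j, j), c ∪ j ∪ l), j)) ∪ (g(l ∪ j, (c ∪ c) ∪ (j ∪ l), l ∪ l ∪ l) ∪ d(d(j, c, c) ∪ (h(j, j, j) ∪ d(l, c, c)), h(g(c, l, c), j ∪ l, g(j, c, l)), d(h(l, l, j), c ∪ l, j ∪ c))), j, l)  →  d(d(d(j, c, c) ∪ d(l, c, c) ∪ h(j, j, j), h(g(c, l, c), j ∪ l, g(j, c, l)), d(h(l, l, j), c ∪ l, c ∪ j)) ∪ g(h(l, c, c) ∪ h(l, l, j), g(d(c, j, c), h(l, j, j), c ∪ j ∪ l), j) ∪ g(j ∪ l, c ∪ c ∪ j ∪ l, l ∪ l ∪ l) ∪ h(c ∪ c ∪ l, d(l, j, j), h(l, j, l)), j, l)
  Sort arguments:  c ∪ d(d(d(j, c, c) ∪ d(l, c, c) ∪ h(j, j, j), h(g(c, l, c), j ∪ l, g(j, c, l)), d(h(l, l, j), c ∪ l, c ∪ j)) ∪ g(h(l, c, c) ∪ h(l, l, j), g(d(c, j, c), h(l, j, j), c ∪ j ∪ l), j) ∪ g(j ∪ l, c ∪ c ∪ j ∪ l, l ∪ l ∪ l) ∪ h(c ∪ c ∪ l, d(l, j, j), h(l, j, l)), j, l) ∪ j ∪ j ∪ l

Answer: no — c ∪ d(d(d(j, c, c) ∪ d(l, c, c) ∪ h(j, j, j), h(g(c, l, c), j ∪ l, g(j, c, l)), d(h(l, l, j), c ∪ l, c ∪ j)) ∪ g(h(l, c, c) ∪ h(l, l, j), g(d(c, j, c), d(l, j, j), c ∪ j ∪ l), j) ∪ g(j ∪ l, c ∪ c ∪ j ∪ l, l ∪ l ∪ l) ∪ h(c ∪ c ∪ l, h(l, j, j), h(l, j, l)), j, l) ∪ j ∪ j ∪ l vs c ∪ d(d(d(j, c, c) ∪ d(l, c, c) ∪ h(j, j, j), h(g(c, l, c), j ∪ l, g(j, c, l)), d(h(l, l, j), c ∪ l, c ∪ j)) ∪ g(h(l, c, c) ∪ h(l, l, j), g(d(c, j, c), h(l, j, j), c ∪ j ∪ l), j) ∪ g(j ∪ l, c ∪ c ∪ j ∪ l, l ∪ l ∪ l) ∪ h(c ∪ c ∪ l, d(l, j, j), h(l, j, l)), j, l) ∪ j ∪ j ∪ l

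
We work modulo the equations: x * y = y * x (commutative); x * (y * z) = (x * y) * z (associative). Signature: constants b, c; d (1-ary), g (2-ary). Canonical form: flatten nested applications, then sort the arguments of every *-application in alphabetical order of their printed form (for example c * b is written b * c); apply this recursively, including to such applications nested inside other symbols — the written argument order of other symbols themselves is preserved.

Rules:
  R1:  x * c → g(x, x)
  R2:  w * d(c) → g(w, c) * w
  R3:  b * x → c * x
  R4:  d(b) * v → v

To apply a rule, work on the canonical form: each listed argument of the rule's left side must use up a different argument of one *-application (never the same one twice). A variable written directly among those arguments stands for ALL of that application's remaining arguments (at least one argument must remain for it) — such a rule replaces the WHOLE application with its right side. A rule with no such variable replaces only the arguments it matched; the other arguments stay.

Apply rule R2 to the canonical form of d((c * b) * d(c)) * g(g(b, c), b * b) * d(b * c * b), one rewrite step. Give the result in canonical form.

Canonical form:  d(b * b * c) * d(b * c * d(c)) * g(g(b, c), b * b)
Match R2:  consume d(c);  w := b * c
The variable takes the whole remainder — replace the entire application.
Giving:  d(b * b * c) * d(b * c * g(b * c, c)) * g(g(b, c), b * b)

Answer: d(b * b * c) * d(b * c * g(b * c, c)) * g(g(b, c), b * b)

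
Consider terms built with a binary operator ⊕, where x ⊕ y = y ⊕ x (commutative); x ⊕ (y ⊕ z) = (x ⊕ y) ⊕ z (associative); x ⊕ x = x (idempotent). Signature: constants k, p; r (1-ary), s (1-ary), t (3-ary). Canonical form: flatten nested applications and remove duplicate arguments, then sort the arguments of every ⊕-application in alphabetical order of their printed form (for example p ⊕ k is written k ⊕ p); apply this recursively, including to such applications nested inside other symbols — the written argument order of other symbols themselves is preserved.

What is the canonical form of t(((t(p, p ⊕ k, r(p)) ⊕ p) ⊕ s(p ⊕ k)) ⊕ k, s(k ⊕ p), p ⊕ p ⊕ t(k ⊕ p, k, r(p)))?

Answer: t(k ⊕ p ⊕ s(k ⊕ p) ⊕ t(p, k ⊕ p, r(p)), s(k ⊕ p), p ⊕ t(k ⊕ p, k, r(p)))

Derivation:
Work inside:  ((t(p, p ⊕ k, r(p)) ⊕ p) ⊕ s(p ⊕ k)) ⊕ k
Merge nested applications:  t(p, p ⊕ k, r(p)) ⊕ p ⊕ s(p ⊕ k) ⊕ k
Simplify inside:  t(p, p ⊕ k, r(p))  →  t(p, k ⊕ p, r(p))
Inside:  s(p ⊕ k)  →  s(k ⊕ p)
Order the arguments:  k ⊕ p ⊕ s(k ⊕ p) ⊕ t(p, k ⊕ p, r(p))
Put back:  t(k ⊕ p ⊕ s(k ⊕ p) ⊕ t(p, k ⊕ p, r(p)), s(k ⊕ p), p ⊕ t(k ⊕ p, k, r(p)))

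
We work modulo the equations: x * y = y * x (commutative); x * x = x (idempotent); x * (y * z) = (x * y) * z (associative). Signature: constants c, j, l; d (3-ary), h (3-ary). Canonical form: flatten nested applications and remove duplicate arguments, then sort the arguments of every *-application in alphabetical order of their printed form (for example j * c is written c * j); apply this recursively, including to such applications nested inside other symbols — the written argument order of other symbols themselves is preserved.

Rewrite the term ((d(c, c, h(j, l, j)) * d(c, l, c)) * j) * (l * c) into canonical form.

Flatten:  d(c, c, h(j, l, j)) * d(c, l, c) * j * l * c
Sort:  c * d(c, c, h(j, l, j)) * d(c, l, c) * j * l

Answer: c * d(c, c, h(j, l, j)) * d(c, l, c) * j * l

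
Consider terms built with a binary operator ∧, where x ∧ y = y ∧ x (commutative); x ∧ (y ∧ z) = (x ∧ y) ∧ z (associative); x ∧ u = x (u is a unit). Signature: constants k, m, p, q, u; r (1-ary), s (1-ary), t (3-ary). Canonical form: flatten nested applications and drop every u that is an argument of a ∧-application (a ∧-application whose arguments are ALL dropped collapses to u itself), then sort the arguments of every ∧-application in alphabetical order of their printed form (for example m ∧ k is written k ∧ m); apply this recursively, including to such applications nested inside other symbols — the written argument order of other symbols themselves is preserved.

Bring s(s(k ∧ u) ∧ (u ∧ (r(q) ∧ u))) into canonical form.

Work inside:  s(k ∧ u) ∧ (u ∧ (r(q) ∧ u))
Flatten:  s(k ∧ u) ∧ u ∧ r(q) ∧ u
Inside:  s(k ∧ u)  →  s(k)
Units out:  drop u (×2)
Sort:  r(q) ∧ s(k)
Rebuild:  s(r(q) ∧ s(k))

Answer: s(r(q) ∧ s(k))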